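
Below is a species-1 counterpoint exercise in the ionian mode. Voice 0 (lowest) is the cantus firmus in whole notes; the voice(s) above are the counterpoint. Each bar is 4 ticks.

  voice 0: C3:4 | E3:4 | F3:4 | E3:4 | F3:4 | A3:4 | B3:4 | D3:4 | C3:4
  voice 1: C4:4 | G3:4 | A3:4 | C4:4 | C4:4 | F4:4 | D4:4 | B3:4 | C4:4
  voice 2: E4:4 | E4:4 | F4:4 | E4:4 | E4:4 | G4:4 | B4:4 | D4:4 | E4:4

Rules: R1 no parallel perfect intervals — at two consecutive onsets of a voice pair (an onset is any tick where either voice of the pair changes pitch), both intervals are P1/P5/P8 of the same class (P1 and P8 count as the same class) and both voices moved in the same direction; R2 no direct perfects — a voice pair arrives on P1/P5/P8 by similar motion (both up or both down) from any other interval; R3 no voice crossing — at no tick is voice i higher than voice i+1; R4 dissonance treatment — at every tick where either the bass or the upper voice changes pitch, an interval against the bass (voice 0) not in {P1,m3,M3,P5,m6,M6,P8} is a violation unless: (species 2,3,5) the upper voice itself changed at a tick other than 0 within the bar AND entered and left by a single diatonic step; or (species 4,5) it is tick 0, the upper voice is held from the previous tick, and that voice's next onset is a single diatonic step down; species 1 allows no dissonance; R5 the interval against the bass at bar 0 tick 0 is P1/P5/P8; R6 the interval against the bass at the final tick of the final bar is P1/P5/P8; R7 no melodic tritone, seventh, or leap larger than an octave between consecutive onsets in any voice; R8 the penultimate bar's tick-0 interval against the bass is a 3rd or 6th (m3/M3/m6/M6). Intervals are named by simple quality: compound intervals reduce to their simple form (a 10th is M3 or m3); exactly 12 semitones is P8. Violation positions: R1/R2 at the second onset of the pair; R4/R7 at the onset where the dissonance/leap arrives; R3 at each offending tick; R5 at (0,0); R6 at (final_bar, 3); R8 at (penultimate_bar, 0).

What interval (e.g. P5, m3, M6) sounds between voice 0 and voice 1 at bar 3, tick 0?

m6

voice 0=E3 voice 1=C4 -> m6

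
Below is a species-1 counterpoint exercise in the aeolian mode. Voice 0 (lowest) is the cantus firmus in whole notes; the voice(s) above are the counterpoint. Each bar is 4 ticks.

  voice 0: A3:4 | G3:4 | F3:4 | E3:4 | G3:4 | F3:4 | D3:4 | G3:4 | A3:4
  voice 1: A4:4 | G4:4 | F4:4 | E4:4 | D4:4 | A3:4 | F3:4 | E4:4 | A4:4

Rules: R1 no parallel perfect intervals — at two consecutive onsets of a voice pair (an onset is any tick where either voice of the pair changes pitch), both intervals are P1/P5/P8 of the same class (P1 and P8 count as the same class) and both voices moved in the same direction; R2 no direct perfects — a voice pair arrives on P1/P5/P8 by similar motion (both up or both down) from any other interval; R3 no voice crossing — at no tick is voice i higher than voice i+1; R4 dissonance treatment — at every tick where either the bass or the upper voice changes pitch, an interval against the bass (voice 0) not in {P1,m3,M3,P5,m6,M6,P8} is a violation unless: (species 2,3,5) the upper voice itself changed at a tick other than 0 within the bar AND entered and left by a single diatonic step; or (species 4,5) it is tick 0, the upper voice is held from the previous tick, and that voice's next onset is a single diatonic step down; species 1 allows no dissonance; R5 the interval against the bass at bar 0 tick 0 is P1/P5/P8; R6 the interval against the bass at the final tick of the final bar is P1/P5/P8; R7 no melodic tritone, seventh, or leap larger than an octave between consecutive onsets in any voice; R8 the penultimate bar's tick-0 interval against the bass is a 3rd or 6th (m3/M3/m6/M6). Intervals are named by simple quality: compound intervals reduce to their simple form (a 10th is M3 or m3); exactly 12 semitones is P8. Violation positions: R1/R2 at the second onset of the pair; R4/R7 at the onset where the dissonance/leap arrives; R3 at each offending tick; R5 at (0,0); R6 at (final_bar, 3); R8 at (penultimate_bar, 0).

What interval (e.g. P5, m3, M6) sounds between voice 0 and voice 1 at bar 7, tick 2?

voice 0=G3 voice 1=E4 -> M6

M6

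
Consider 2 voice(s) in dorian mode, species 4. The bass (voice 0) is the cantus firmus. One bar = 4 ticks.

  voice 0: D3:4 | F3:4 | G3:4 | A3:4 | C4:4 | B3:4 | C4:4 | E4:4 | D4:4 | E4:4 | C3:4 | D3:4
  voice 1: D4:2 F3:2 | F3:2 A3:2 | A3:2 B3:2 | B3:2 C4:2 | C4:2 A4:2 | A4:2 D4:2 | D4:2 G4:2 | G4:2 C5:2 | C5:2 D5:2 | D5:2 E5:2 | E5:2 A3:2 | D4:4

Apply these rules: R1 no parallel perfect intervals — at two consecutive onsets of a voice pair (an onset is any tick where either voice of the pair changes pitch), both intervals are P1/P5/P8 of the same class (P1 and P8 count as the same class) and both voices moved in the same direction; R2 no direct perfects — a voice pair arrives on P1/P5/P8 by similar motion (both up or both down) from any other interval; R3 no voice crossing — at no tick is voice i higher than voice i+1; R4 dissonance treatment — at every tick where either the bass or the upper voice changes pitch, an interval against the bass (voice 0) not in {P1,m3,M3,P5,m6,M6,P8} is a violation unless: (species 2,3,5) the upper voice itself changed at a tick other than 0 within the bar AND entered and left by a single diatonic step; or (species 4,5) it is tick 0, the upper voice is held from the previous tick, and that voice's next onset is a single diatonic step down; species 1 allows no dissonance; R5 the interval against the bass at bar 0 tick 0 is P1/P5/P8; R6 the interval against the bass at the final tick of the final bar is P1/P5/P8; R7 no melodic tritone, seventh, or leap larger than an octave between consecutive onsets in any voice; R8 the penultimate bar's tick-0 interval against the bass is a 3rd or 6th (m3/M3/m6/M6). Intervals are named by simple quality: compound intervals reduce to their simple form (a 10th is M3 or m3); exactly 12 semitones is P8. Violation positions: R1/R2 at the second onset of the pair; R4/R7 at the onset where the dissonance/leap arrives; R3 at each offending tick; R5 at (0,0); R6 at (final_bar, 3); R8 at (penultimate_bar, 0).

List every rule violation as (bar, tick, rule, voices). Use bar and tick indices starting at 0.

(2, 0, R4, (0, 1))
(3, 0, R4, (0, 1))
(5, 0, R4, (0, 1))
(6, 0, R4, (0, 1))
(8, 0, R4, (0, 1))
(9, 0, R4, (0, 1))
(10, 0, R7, (0,))
(10, 2, R7, (1,))
(11, 0, R2, (0, 1))

bar 0: v0=D3 v1=D4 downbeat P8
bar 1: v0=F3 v1=F3 downbeat P1
bar 2: v0=G3 v1=A3 downbeat M2
bar 3: v0=A3 v1=B3 downbeat M2
bar 4: v0=C4 v1=C4 downbeat P1
bar 5: v0=B3 v1=A4 downbeat m7
bar 6: v0=C4 v1=D4 downbeat M2
bar 7: v0=E4 v1=G4 downbeat m3
bar 8: v0=D4 v1=C5 downbeat m7
bar 9: v0=E4 v1=D5 downbeat m7
bar 10: v0=C3 v1=E5 downbeat M3
bar 11: v0=D3 v1=D4 downbeat P8
  -> R4 @ bar 2 tick 0 v(0, 1): G3/A3 M2 untreated
  -> R4 @ bar 3 tick 0 v(0, 1): A3/B3 M2 untreated
  -> R4 @ bar 5 tick 0 v(0, 1): B3/A4 m7 untreated
  -> R4 @ bar 6 tick 0 v(0, 1): C4/D4 M2 untreated
  -> R4 @ bar 8 tick 0 v(0, 1): D4/C5 m7 untreated
  -> R4 @ bar 9 tick 0 v(0, 1): E4/D5 m7 untreated
  -> R7 @ bar 10 tick 0 v(0,): E4->C3 leap 16st
  -> R7 @ bar 10 tick 2 v(1,): E5->A3 leap 19st
  -> R2 @ bar 11 tick 0 v(0, 1): C3/A3 M6 -> D3/D4 P8 similar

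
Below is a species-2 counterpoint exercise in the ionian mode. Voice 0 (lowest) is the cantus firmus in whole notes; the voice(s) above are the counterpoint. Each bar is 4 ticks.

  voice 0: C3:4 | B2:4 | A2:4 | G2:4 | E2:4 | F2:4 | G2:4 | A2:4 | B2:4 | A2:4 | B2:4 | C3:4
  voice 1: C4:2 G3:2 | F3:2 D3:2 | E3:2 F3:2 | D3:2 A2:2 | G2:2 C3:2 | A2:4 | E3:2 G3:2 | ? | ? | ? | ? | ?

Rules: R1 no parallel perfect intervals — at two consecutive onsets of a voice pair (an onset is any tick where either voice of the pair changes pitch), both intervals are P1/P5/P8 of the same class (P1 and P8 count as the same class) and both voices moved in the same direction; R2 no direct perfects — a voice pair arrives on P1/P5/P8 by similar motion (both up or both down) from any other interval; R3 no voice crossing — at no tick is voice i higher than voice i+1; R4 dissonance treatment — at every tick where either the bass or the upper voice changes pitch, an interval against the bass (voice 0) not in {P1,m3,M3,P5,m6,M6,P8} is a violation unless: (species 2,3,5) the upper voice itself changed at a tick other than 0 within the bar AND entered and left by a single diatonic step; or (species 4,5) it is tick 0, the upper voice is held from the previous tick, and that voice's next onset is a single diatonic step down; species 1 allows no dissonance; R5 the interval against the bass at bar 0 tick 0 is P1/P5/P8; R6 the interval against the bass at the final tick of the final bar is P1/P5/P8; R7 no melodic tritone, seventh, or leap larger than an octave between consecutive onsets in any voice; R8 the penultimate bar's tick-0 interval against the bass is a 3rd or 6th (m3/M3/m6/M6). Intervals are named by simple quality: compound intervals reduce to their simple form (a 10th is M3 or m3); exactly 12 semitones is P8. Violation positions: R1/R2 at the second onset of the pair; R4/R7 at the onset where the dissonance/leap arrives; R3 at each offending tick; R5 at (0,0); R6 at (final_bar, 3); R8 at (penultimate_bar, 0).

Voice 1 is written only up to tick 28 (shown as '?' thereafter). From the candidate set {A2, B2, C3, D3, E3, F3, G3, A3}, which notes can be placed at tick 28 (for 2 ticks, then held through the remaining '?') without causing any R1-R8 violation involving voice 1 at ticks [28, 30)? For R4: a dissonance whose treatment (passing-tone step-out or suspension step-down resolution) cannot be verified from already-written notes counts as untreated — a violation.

A2: violates R7
B2: violates R4
C3: legal
D3: violates R4
E3: legal
F3: legal
G3: violates R4
A3: violates R1

{C3, E3, F3}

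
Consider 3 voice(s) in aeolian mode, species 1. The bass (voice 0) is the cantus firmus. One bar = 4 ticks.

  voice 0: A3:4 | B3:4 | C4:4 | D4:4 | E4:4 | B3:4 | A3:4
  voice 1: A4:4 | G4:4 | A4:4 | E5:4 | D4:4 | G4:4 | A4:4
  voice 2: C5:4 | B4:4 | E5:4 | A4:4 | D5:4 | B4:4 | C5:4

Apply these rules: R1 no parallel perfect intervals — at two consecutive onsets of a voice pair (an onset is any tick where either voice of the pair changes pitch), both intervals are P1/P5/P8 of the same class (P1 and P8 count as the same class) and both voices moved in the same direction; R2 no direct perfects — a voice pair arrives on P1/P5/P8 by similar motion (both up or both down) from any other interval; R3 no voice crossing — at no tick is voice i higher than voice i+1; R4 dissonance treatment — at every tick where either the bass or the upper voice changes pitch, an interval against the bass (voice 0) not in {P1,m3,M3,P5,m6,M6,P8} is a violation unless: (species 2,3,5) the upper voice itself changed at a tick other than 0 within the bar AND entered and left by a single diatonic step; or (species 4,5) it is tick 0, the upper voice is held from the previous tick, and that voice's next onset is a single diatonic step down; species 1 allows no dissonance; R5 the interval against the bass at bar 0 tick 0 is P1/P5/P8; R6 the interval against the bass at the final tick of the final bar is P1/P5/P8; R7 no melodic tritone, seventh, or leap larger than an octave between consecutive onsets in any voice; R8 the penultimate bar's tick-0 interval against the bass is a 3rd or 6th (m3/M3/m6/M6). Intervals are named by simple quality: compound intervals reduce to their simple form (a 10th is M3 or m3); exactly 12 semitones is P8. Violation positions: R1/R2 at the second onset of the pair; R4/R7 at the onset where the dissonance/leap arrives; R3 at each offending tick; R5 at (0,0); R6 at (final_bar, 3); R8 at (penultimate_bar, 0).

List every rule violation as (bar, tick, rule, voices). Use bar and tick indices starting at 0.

(0, 0, R5, (0, 2))
(2, 0, R2, (1, 2))
(3, 0, R3, (1, 2))
(3, 0, R4, (0, 1))
(3, 1, R3, (1, 2))
(3, 2, R3, (1, 2))
(3, 3, R3, (1, 2))
(4, 0, R3, (0, 1))
(4, 0, R4, (0, 1))
(4, 0, R4, (0, 2))
(4, 0, R7, (1,))
(4, 1, R3, (0, 1))
(4, 2, R3, (0, 1))
(4, 3, R3, (0, 1))
(5, 0, R2, (0, 2))
(5, 0, R8, (0, 2))
(6, 3, R6, (0, 2))

bar 0: v0=A3 v1=A4 v2=C5 downbeat m3
bar 1: v0=B3 v1=G4 v2=B4 downbeat P8
bar 2: v0=C4 v1=A4 v2=E5 downbeat M3
bar 3: v0=D4 v1=E5 v2=A4 downbeat P5
bar 4: v0=E4 v1=D4 v2=D5 downbeat m7
bar 5: v0=B3 v1=G4 v2=B4 downbeat P8
bar 6: v0=A3 v1=A4 v2=C5 downbeat m3
  -> R5 @ bar 0 tick 0 v(0, 2): opens on m3
  -> R2 @ bar 2 tick 0 v(1, 2): G4/B4 M3 -> A4/E5 P5 similar
  -> R3 @ bar 3 tick 0 v(1, 2): E5 above A4
  -> R4 @ bar 3 tick 0 v(0, 1): D4/E5 M2 untreated
  -> R3 @ bar 3 tick 1 v(1, 2): E5 above A4
  -> R3 @ bar 3 tick 2 v(1, 2): E5 above A4
  -> R3 @ bar 3 tick 3 v(1, 2): E5 above A4
  -> R3 @ bar 4 tick 0 v(0, 1): E4 above D4
  -> R4 @ bar 4 tick 0 v(0, 1): E4/D4 M2 untreated
  -> R4 @ bar 4 tick 0 v(0, 2): E4/D5 m7 untreated
  -> R7 @ bar 4 tick 0 v(1,): E5->D4 leap 14st
  -> R3 @ bar 4 tick 1 v(0, 1): E4 above D4
  -> R3 @ bar 4 tick 2 v(0, 1): E4 above D4
  -> R3 @ bar 4 tick 3 v(0, 1): E4 above D4
  -> R2 @ bar 5 tick 0 v(0, 2): E4/D5 m7 -> B3/B4 P8 similar
  -> R8 @ bar 5 tick 0 v(0, 2): penult P8 not 3rd/6th
  -> R6 @ bar 6 tick 3 v(0, 2): closes on m3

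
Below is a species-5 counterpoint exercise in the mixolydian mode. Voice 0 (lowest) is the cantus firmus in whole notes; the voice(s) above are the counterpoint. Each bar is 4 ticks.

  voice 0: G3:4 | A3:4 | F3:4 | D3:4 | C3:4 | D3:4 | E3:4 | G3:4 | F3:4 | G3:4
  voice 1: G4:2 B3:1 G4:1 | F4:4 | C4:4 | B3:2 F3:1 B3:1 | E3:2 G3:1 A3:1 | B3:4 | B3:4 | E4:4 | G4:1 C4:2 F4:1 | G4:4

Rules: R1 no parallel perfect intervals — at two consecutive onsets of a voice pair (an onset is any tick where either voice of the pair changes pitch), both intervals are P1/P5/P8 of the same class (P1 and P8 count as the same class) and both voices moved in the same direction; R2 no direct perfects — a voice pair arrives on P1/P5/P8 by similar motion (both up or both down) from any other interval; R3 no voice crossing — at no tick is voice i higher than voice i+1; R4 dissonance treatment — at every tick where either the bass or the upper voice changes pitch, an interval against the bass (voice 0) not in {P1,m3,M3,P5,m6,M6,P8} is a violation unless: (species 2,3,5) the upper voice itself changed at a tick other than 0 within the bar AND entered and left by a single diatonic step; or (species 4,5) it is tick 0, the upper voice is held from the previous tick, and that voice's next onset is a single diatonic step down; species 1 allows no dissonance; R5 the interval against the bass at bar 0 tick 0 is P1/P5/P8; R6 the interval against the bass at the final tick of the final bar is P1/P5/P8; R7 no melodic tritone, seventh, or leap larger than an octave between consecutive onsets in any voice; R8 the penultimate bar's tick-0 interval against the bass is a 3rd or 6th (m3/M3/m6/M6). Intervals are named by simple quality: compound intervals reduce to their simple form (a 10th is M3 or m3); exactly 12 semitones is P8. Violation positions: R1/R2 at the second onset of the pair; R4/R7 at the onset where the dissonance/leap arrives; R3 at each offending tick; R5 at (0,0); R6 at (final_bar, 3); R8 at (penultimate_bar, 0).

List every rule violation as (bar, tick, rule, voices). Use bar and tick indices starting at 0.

bar 0: v0=G3 v1=G4 downbeat P8
bar 1: v0=A3 v1=F4 downbeat m6
bar 2: v0=F3 v1=C4 downbeat P5
bar 3: v0=D3 v1=B3 downbeat M6
bar 4: v0=C3 v1=E3 downbeat M3
bar 5: v0=D3 v1=B3 downbeat M6
bar 6: v0=E3 v1=B3 downbeat P5
bar 7: v0=G3 v1=E4 downbeat M6
bar 8: v0=F3 v1=G4 downbeat M2
bar 9: v0=G3 v1=G4 downbeat P8
  -> R2 @ bar 2 tick 0 v(0, 1): A3/F4 m6 -> F3/C4 P5 similar
  -> R7 @ bar 3 tick 2 v(1,): B3->F3 leap 6st
  -> R7 @ bar 3 tick 3 v(1,): F3->B3 leap 6st
  -> R4 @ bar 8 tick 0 v(0, 1): F3/G4 M2 untreated
  -> R8 @ bar 8 tick 0 v(0, 1): penult M2 not 3rd/6th
  -> R1 @ bar 9 tick 0 v(0, 1): F3/F4 P8 -> G3/G4 P8 similar

(2, 0, R2, (0, 1))
(3, 2, R7, (1,))
(3, 3, R7, (1,))
(8, 0, R4, (0, 1))
(8, 0, R8, (0, 1))
(9, 0, R1, (0, 1))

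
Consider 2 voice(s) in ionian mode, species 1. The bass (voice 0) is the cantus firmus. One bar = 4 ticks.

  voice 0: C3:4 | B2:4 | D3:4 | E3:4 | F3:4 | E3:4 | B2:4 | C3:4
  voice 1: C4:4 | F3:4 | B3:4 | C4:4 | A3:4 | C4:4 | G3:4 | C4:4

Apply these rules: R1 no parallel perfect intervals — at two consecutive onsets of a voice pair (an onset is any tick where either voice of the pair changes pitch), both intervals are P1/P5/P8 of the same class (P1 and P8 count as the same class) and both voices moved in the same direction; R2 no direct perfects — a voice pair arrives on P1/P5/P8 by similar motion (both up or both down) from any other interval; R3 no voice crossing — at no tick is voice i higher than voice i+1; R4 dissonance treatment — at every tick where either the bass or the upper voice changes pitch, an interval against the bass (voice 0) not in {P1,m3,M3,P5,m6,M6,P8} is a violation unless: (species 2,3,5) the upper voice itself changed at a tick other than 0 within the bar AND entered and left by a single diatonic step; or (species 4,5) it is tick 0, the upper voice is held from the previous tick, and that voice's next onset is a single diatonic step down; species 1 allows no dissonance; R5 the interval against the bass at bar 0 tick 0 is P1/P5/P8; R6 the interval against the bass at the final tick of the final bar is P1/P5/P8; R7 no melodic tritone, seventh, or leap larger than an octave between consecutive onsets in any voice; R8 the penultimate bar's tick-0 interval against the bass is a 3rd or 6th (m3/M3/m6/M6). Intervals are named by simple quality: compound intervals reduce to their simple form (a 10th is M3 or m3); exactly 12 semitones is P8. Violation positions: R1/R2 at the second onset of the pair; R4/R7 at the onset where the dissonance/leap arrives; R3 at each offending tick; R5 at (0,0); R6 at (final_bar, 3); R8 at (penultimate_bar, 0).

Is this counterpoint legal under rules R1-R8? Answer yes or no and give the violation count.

No (3 violations)

bar 0: v0=C3 v1=C4 (P8)
bar 1: v0=B2 v1=F3 (TT)
bar 2: v0=D3 v1=B3 (M6)
bar 3: v0=E3 v1=C4 (m6)
bar 4: v0=F3 v1=A3 (M3)
bar 5: v0=E3 v1=C4 (m6)
bar 6: v0=B2 v1=G3 (m6)
bar 7: v0=C3 v1=C4 (P8)
  R4 @ bar1.0: B2/F3 TT untreated
  R7 @ bar2.0: F3->B3 leap 6st
  R2 @ bar7.0: B2/G3 m6 -> C3/C4 P8 similar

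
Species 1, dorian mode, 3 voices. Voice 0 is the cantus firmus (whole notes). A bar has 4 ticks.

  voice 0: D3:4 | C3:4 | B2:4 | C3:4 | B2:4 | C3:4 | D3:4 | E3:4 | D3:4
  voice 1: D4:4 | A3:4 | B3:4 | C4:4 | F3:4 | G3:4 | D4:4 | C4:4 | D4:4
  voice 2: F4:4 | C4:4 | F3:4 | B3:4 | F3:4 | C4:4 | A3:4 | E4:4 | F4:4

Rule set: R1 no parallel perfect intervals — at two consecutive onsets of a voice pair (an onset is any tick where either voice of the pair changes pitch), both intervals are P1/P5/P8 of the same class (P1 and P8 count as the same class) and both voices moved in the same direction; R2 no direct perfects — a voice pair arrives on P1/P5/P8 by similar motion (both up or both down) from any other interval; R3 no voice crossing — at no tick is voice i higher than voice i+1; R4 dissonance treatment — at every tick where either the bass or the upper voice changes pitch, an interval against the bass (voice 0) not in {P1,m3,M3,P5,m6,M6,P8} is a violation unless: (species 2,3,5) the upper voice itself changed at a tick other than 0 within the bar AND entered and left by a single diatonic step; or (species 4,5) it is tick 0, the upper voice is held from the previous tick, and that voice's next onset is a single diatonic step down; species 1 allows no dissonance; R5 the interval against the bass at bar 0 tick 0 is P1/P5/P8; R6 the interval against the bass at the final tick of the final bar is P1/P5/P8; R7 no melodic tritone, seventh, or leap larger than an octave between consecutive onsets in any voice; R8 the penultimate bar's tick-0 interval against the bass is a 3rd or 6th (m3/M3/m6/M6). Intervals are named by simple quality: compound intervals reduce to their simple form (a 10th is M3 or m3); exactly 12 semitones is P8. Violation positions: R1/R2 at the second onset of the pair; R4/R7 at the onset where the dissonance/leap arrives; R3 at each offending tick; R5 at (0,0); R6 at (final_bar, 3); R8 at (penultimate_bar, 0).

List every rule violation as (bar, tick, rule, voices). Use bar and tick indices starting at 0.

(0, 0, R5, (0, 2))
(1, 0, R2, (0, 2))
(2, 0, R3, (1, 2))
(2, 0, R4, (0, 2))
(2, 1, R3, (1, 2))
(2, 2, R3, (1, 2))
(2, 3, R3, (1, 2))
(3, 0, R1, (0, 1))
(3, 0, R3, (1, 2))
(3, 0, R4, (0, 2))
(3, 0, R7, (2,))
(3, 1, R3, (1, 2))
(3, 2, R3, (1, 2))
(3, 3, R3, (1, 2))
(4, 0, R2, (1, 2))
(4, 0, R4, (0, 1))
(4, 0, R4, (0, 2))
(4, 0, R7, (2,))
(5, 0, R2, (0, 1))
(5, 0, R2, (0, 2))
(6, 0, R2, (0, 1))
(6, 0, R3, (1, 2))
(6, 1, R3, (1, 2))
(6, 2, R3, (1, 2))
(6, 3, R3, (1, 2))
(7, 0, R2, (0, 2))
(7, 0, R8, (0, 2))
(8, 3, R6, (0, 2))

bar 0: v0=D3 v1=D4 v2=F4 downbeat m3
bar 1: v0=C3 v1=A3 v2=C4 downbeat P8
bar 2: v0=B2 v1=B3 v2=F3 downbeat TT
bar 3: v0=C3 v1=C4 v2=B3 downbeat M7
bar 4: v0=B2 v1=F3 v2=F3 downbeat TT
bar 5: v0=C3 v1=G3 v2=C4 downbeat P8
bar 6: v0=D3 v1=D4 v2=A3 downbeat P5
bar 7: v0=E3 v1=C4 v2=E4 downbeat P8
bar 8: v0=D3 v1=D4 v2=F4 downbeat m3
  -> R5 @ bar 0 tick 0 v(0, 2): opens on m3
  -> R2 @ bar 1 tick 0 v(0, 2): D3/F4 m3 -> C3/C4 P8 similar
  -> R3 @ bar 2 tick 0 v(1, 2): B3 above F3
  -> R4 @ bar 2 tick 0 v(0, 2): B2/F3 TT untreated
  -> R3 @ bar 2 tick 1 v(1, 2): B3 above F3
  -> R3 @ bar 2 tick 2 v(1, 2): B3 above F3
  -> R3 @ bar 2 tick 3 v(1, 2): B3 above F3
  -> R1 @ bar 3 tick 0 v(0, 1): B2/B3 P8 -> C3/C4 P8 similar
  -> R3 @ bar 3 tick 0 v(1, 2): C4 above B3
  -> R4 @ bar 3 tick 0 v(0, 2): C3/B3 M7 untreated
  -> R7 @ bar 3 tick 0 v(2,): F3->B3 leap 6st
  -> R3 @ bar 3 tick 1 v(1, 2): C4 above B3
  -> R3 @ bar 3 tick 2 v(1, 2): C4 above B3
  -> R3 @ bar 3 tick 3 v(1, 2): C4 above B3
  -> R2 @ bar 4 tick 0 v(1, 2): C4/B3 m2 -> F3/F3 P1 similar
  -> R4 @ bar 4 tick 0 v(0, 1): B2/F3 TT untreated
  -> R4 @ bar 4 tick 0 v(0, 2): B2/F3 TT untreated
  -> R7 @ bar 4 tick 0 v(2,): B3->F3 leap 6st
  -> R2 @ bar 5 tick 0 v(0, 1): B2/F3 TT -> C3/G3 P5 similar
  -> R2 @ bar 5 tick 0 v(0, 2): B2/F3 TT -> C3/C4 P8 similar
  -> R2 @ bar 6 tick 0 v(0, 1): C3/G3 P5 -> D3/D4 P8 similar
  -> R3 @ bar 6 tick 0 v(1, 2): D4 above A3
  -> R3 @ bar 6 tick 1 v(1, 2): D4 above A3
  -> R3 @ bar 6 tick 2 v(1, 2): D4 above A3
  -> R3 @ bar 6 tick 3 v(1, 2): D4 above A3
  -> R2 @ bar 7 tick 0 v(0, 2): D3/A3 P5 -> E3/E4 P8 similar
  -> R8 @ bar 7 tick 0 v(0, 2): penult P8 not 3rd/6th
  -> R6 @ bar 8 tick 3 v(0, 2): closes on m3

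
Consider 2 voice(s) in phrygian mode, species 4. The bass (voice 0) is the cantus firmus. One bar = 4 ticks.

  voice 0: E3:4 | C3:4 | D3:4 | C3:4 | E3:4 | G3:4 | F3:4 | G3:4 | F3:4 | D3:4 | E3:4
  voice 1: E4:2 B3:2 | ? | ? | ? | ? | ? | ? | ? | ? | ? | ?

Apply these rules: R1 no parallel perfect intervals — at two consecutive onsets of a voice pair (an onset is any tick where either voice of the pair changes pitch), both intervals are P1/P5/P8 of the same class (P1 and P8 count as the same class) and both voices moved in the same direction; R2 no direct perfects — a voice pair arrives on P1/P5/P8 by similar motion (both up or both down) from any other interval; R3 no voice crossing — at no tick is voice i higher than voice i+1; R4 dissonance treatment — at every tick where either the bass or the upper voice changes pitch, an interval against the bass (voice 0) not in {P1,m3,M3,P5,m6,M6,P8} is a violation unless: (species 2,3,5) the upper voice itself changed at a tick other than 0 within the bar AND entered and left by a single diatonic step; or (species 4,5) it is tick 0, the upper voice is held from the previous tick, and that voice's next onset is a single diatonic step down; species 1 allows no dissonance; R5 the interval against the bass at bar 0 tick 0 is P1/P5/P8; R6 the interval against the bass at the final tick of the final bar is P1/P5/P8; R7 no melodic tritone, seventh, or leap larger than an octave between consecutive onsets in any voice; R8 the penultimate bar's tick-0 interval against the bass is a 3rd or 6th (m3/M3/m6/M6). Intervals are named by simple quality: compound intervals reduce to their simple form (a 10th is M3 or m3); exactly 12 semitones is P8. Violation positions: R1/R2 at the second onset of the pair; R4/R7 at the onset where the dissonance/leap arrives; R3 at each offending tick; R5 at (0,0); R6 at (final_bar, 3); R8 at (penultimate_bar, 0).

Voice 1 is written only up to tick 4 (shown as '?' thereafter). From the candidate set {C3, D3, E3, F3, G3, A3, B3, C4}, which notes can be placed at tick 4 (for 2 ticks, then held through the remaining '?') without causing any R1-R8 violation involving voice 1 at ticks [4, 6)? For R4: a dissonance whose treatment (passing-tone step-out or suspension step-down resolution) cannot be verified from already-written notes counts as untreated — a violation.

C3: violates R2,R7
D3: violates R4
E3: legal
F3: violates R4,R7
G3: violates R1
A3: legal
B3: violates R4
C4: legal

{A3, C4, E3}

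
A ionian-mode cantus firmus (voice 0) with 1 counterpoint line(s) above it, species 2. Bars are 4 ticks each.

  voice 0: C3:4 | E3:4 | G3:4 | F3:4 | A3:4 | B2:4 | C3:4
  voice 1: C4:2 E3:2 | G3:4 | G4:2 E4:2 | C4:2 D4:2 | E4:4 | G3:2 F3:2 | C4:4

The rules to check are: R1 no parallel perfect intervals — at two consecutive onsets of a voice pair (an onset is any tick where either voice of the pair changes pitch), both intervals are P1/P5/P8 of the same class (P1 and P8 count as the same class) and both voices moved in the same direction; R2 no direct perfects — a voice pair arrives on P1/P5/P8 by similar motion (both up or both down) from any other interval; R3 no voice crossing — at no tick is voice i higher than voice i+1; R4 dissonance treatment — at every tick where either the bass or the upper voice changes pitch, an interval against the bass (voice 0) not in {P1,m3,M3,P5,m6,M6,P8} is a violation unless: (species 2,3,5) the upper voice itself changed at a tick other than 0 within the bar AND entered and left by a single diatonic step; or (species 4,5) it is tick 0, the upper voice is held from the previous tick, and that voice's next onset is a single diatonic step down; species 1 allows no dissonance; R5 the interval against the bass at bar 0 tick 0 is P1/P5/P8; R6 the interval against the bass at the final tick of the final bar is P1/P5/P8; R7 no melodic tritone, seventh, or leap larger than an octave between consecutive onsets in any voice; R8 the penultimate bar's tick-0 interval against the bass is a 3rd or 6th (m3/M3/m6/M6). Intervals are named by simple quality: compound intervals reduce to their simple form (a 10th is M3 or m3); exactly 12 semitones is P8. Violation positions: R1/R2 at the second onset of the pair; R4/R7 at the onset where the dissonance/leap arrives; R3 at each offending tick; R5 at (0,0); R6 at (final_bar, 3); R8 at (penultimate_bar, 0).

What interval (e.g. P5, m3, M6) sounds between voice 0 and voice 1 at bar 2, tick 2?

M6

voice 0=G3 voice 1=E4 -> M6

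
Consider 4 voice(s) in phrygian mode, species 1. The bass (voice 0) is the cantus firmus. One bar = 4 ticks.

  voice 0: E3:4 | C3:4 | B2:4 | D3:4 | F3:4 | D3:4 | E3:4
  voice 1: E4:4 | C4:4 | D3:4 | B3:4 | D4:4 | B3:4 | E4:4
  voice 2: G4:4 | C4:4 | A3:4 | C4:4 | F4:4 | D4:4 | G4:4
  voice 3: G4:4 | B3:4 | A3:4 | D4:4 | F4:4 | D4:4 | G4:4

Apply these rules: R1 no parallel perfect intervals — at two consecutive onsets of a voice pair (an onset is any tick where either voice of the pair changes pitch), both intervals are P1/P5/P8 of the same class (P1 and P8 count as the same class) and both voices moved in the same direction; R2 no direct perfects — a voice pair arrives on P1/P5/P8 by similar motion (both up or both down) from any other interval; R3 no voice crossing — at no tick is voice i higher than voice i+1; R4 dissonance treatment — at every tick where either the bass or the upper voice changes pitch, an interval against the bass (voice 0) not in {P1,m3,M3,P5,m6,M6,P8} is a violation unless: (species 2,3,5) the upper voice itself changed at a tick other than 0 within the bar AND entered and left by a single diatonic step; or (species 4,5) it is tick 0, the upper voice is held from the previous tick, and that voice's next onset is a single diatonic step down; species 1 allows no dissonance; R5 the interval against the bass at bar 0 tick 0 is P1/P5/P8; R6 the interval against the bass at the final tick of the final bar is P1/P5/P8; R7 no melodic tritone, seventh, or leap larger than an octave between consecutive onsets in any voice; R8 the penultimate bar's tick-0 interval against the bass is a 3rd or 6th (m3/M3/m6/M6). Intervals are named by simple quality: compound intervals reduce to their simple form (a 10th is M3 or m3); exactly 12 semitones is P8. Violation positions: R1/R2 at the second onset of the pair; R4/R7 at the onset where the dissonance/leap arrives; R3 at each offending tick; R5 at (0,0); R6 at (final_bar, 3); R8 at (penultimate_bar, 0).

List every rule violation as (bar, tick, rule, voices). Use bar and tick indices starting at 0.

(0, 0, R5, (0, 2))
(0, 0, R5, (0, 3))
(1, 0, R1, (0, 1))
(1, 0, R2, (0, 2))
(1, 0, R2, (1, 2))
(1, 0, R3, (2, 3))
(1, 0, R4, (0, 3))
(1, 1, R3, (2, 3))
(1, 2, R3, (2, 3))
(1, 3, R3, (2, 3))
(2, 0, R2, (1, 2))
(2, 0, R2, (1, 3))
(2, 0, R2, (2, 3))
(2, 0, R4, (0, 2))
(2, 0, R4, (0, 3))
(2, 0, R7, (1,))
(3, 0, R2, (0, 3))
(3, 0, R4, (0, 2))
(4, 0, R1, (0, 3))
(4, 0, R2, (0, 2))
(4, 0, R2, (2, 3))
(5, 0, R1, (0, 2))
(5, 0, R1, (0, 3))
(5, 0, R1, (2, 3))
(5, 0, R8, (0, 2))
(5, 0, R8, (0, 3))
(6, 0, R1, (2, 3))
(6, 0, R2, (0, 1))
(6, 3, R6, (0, 2))
(6, 3, R6, (0, 3))

bar 0: v0=E3 v1=E4 v2=G4 v3=G4 downbeat m3
bar 1: v0=C3 v1=C4 v2=C4 v3=B3 downbeat M7
bar 2: v0=B2 v1=D3 v2=A3 v3=A3 downbeat m7
bar 3: v0=D3 v1=B3 v2=C4 v3=D4 downbeat P8
bar 4: v0=F3 v1=D4 v2=F4 v3=F4 downbeat P8
bar 5: v0=D3 v1=B3 v2=D4 v3=D4 downbeat P8
bar 6: v0=E3 v1=E4 v2=G4 v3=G4 downbeat m3
  -> R5 @ bar 0 tick 0 v(0, 2): opens on m3
  -> R5 @ bar 0 tick 0 v(0, 3): opens on m3
  -> R1 @ bar 1 tick 0 v(0, 1): E3/E4 P8 -> C3/C4 P8 similar
  -> R2 @ bar 1 tick 0 v(0, 2): E3/G4 m3 -> C3/C4 P8 similar
  -> R2 @ bar 1 tick 0 v(1, 2): E4/G4 m3 -> C4/C4 P1 similar
  -> R3 @ bar 1 tick 0 v(2, 3): C4 above B3
  -> R4 @ bar 1 tick 0 v(0, 3): C3/B3 M7 untreated
  -> R3 @ bar 1 tick 1 v(2, 3): C4 above B3
  -> R3 @ bar 1 tick 2 v(2, 3): C4 above B3
  -> R3 @ bar 1 tick 3 v(2, 3): C4 above B3
  -> R2 @ bar 2 tick 0 v(1, 2): C4/C4 P1 -> D3/A3 P5 similar
  -> R2 @ bar 2 tick 0 v(1, 3): C4/B3 m2 -> D3/A3 P5 similar
  -> R2 @ bar 2 tick 0 v(2, 3): C4/B3 m2 -> A3/A3 P1 similar
  -> R4 @ bar 2 tick 0 v(0, 2): B2/A3 m7 untreated
  -> R4 @ bar 2 tick 0 v(0, 3): B2/A3 m7 untreated
  -> R7 @ bar 2 tick 0 v(1,): C4->D3 leap 10st
  -> R2 @ bar 3 tick 0 v(0, 3): B2/A3 m7 -> D3/D4 P8 similar
  -> R4 @ bar 3 tick 0 v(0, 2): D3/C4 m7 untreated
  -> R1 @ bar 4 tick 0 v(0, 3): D3/D4 P8 -> F3/F4 P8 similar
  -> R2 @ bar 4 tick 0 v(0, 2): D3/C4 m7 -> F3/F4 P8 similar
  -> R2 @ bar 4 tick 0 v(2, 3): C4/D4 M2 -> F4/F4 P1 similar
  -> R1 @ bar 5 tick 0 v(0, 2): F3/F4 P8 -> D3/D4 P8 similar
  -> R1 @ bar 5 tick 0 v(0, 3): F3/F4 P8 -> D3/D4 P8 similar
  -> R1 @ bar 5 tick 0 v(2, 3): F4/F4 P1 -> D4/D4 P1 similar
  -> R8 @ bar 5 tick 0 v(0, 2): penult P8 not 3rd/6th
  -> R8 @ bar 5 tick 0 v(0, 3): penult P8 not 3rd/6th
  -> R1 @ bar 6 tick 0 v(2, 3): D4/D4 P1 -> G4/G4 P1 similar
  -> R2 @ bar 6 tick 0 v(0, 1): D3/B3 M6 -> E3/E4 P8 similar
  -> R6 @ bar 6 tick 3 v(0, 2): closes on m3
  -> R6 @ bar 6 tick 3 v(0, 3): closes on m3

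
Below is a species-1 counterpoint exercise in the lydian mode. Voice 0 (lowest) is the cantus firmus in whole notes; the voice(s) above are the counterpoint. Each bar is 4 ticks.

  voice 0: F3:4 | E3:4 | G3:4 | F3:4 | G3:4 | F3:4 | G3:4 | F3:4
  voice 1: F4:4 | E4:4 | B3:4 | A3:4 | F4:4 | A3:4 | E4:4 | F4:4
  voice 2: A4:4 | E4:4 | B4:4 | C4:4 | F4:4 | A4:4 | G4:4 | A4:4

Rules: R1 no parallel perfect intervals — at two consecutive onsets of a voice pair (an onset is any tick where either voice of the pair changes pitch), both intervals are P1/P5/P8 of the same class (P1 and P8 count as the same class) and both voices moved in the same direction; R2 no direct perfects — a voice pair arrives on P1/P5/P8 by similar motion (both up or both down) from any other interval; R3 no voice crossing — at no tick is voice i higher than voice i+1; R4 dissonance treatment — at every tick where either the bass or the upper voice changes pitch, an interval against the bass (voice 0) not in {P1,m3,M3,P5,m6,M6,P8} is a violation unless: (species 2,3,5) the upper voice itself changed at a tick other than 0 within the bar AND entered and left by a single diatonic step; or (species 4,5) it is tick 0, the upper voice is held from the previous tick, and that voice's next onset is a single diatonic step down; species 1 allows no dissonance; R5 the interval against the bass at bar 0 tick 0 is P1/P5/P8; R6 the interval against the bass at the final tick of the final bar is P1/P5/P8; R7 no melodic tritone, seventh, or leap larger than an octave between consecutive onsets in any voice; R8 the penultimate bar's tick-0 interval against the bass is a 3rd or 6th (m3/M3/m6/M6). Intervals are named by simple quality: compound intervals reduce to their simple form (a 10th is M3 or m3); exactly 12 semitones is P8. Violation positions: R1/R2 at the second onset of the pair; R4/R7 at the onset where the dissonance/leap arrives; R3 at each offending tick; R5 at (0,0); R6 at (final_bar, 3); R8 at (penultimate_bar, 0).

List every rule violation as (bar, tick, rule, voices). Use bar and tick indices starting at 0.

bar 0: v0=F3 v1=F4 v2=A4 downbeat M3
bar 1: v0=E3 v1=E4 v2=E4 downbeat P8
bar 2: v0=G3 v1=B3 v2=B4 downbeat M3
bar 3: v0=F3 v1=A3 v2=C4 downbeat P5
bar 4: v0=G3 v1=F4 v2=F4 downbeat m7
bar 5: v0=F3 v1=A3 v2=A4 downbeat M3
bar 6: v0=G3 v1=E4 v2=G4 downbeat P8
bar 7: v0=F3 v1=F4 v2=A4 downbeat M3
  -> R5 @ bar 0 tick 0 v(0, 2): opens on M3
  -> R1 @ bar 1 tick 0 v(0, 1): F3/F4 P8 -> E3/E4 P8 similar
  -> R2 @ bar 1 tick 0 v(0, 2): F3/A4 M3 -> E3/E4 P8 similar
  -> R2 @ bar 1 tick 0 v(1, 2): F4/A4 M3 -> E4/E4 P1 similar
  -> R2 @ bar 3 tick 0 v(0, 2): G3/B4 M3 -> F3/C4 P5 similar
  -> R7 @ bar 3 tick 0 v(2,): B4->C4 leap 11st
  -> R2 @ bar 4 tick 0 v(1, 2): A3/C4 m3 -> F4/F4 P1 similar
  -> R4 @ bar 4 tick 0 v(0, 1): G3/F4 m7 untreated
  -> R4 @ bar 4 tick 0 v(0, 2): G3/F4 m7 untreated
  -> R8 @ bar 6 tick 0 v(0, 2): penult P8 not 3rd/6th
  -> R6 @ bar 7 tick 3 v(0, 2): closes on M3

(0, 0, R5, (0, 2))
(1, 0, R1, (0, 1))
(1, 0, R2, (0, 2))
(1, 0, R2, (1, 2))
(3, 0, R2, (0, 2))
(3, 0, R7, (2,))
(4, 0, R2, (1, 2))
(4, 0, R4, (0, 1))
(4, 0, R4, (0, 2))
(6, 0, R8, (0, 2))
(7, 3, R6, (0, 2))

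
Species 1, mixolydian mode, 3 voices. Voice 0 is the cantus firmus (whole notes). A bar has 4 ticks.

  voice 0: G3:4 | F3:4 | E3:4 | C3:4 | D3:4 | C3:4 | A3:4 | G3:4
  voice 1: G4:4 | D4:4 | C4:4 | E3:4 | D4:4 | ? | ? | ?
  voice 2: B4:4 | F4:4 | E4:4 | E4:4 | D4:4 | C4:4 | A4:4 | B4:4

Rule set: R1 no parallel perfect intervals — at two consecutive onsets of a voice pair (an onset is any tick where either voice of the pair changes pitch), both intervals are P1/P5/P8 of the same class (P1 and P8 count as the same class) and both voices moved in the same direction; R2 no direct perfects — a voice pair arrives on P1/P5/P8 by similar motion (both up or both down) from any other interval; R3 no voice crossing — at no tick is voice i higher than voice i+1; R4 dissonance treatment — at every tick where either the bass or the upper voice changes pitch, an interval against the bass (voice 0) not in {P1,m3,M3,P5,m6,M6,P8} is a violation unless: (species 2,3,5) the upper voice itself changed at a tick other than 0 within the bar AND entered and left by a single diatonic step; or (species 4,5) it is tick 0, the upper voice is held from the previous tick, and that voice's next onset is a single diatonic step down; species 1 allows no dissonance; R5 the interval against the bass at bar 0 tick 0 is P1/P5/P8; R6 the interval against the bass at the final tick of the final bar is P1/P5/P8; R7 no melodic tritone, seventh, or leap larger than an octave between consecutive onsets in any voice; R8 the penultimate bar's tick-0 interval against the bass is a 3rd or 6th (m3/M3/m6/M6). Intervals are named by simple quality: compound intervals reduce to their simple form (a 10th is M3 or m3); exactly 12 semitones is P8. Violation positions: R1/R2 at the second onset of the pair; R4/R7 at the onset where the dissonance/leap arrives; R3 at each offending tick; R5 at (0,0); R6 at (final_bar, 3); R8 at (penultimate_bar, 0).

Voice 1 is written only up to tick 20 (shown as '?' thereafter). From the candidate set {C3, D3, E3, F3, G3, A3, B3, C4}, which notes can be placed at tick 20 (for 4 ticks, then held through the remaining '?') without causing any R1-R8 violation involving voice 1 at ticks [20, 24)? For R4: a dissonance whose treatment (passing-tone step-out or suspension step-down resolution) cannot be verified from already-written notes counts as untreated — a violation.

{A3}

C3: violates R1,R7
D3: violates R4
E3: violates R7
F3: violates R2,R4
G3: violates R2
A3: legal
B3: violates R4
C4: violates R1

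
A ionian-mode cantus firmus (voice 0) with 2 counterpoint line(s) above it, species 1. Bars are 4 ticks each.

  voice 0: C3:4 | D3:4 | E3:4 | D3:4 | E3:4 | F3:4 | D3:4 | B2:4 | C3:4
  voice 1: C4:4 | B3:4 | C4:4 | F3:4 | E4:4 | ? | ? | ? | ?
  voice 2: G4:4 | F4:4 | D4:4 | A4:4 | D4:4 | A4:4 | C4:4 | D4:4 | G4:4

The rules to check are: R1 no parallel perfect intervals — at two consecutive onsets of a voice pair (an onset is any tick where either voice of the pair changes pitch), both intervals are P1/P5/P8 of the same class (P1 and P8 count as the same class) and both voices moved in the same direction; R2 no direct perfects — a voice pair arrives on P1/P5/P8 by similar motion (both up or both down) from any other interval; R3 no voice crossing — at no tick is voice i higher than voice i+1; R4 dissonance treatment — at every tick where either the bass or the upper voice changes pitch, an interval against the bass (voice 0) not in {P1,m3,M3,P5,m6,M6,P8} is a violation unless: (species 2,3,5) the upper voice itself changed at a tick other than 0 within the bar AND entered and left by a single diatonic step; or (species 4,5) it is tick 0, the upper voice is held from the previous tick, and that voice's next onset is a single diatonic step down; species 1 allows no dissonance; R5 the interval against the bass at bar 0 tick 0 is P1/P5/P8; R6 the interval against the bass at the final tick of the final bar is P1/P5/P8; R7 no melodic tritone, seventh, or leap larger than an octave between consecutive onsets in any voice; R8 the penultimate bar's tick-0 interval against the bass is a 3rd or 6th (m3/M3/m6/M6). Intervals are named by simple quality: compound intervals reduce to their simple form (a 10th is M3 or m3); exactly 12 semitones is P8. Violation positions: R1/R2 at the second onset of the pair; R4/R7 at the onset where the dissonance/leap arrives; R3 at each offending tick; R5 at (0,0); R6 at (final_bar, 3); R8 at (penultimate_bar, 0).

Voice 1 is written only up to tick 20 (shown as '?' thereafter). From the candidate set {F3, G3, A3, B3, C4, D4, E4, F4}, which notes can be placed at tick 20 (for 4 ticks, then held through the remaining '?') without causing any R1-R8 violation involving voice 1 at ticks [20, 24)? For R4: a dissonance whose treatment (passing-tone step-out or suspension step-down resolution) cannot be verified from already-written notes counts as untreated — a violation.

F3: violates R7
G3: violates R4
A3: legal
B3: violates R4
C4: legal
D4: legal
E4: violates R4
F4: violates R1

{A3, C4, D4}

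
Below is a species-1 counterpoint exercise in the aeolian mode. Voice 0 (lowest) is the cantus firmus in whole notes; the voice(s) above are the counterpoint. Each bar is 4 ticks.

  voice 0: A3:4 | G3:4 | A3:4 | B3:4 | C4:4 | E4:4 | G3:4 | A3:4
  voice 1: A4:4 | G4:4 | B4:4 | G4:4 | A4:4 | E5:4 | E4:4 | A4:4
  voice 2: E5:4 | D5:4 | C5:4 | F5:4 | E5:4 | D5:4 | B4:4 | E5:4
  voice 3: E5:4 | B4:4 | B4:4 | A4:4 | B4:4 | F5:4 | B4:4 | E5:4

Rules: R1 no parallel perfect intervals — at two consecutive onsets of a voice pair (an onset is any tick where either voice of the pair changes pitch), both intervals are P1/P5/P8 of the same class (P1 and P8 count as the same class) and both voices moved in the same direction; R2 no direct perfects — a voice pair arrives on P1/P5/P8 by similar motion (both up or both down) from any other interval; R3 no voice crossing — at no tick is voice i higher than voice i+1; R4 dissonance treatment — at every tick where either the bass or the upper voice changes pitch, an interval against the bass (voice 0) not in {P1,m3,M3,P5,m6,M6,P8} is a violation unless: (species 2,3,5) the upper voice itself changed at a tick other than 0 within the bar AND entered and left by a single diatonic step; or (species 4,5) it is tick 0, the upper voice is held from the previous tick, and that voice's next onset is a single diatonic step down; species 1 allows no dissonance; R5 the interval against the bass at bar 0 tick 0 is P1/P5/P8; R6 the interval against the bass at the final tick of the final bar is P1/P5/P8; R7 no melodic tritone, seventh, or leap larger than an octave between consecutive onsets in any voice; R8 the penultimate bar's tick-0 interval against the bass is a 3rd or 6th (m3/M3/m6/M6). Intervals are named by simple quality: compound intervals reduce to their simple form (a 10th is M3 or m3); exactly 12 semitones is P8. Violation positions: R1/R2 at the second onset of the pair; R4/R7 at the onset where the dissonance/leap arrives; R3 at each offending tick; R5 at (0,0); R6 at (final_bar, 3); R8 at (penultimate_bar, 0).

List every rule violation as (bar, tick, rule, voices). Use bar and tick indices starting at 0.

bar 0: v0=A3 v1=A4 v2=E5 v3=E5 downbeat P5
bar 1: v0=G3 v1=G4 v2=D5 v3=B4 downbeat M3
bar 2: v0=A3 v1=B4 v2=C5 v3=B4 downbeat M2
bar 3: v0=B3 v1=G4 v2=F5 v3=A4 downbeat m7
bar 4: v0=C4 v1=A4 v2=E5 v3=B4 downbeat M7
bar 5: v0=E4 v1=E5 v2=D5 v3=F5 downbeat m2
bar 6: v0=G3 v1=E4 v2=B4 v3=B4 downbeat M3
bar 7: v0=A3 v1=A4 v2=E5 v3=E5 downbeat P5
  -> R1 @ bar 1 tick 0 v(0, 1): A3/A4 P8 -> G3/G4 P8 similar
  -> R1 @ bar 1 tick 0 v(0, 2): A3/E5 P5 -> G3/D5 P5 similar
  -> R1 @ bar 1 tick 0 v(1, 2): A4/E5 P5 -> G4/D5 P5 similar
  -> R3 @ bar 1 tick 0 v(2, 3): D5 above B4
  -> R3 @ bar 1 tick 1 v(2, 3): D5 above B4
  -> R3 @ bar 1 tick 2 v(2, 3): D5 above B4
  -> R3 @ bar 1 tick 3 v(2, 3): D5 above B4
  -> R3 @ bar 2 tick 0 v(2, 3): C5 above B4
  -> R4 @ bar 2 tick 0 v(0, 1): A3/B4 M2 untreated
  -> R4 @ bar 2 tick 0 v(0, 3): A3/B4 M2 untreated
  -> R3 @ bar 2 tick 1 v(2, 3): C5 above B4
  -> R3 @ bar 2 tick 2 v(2, 3): C5 above B4
  -> R3 @ bar 2 tick 3 v(2, 3): C5 above B4
  -> R3 @ bar 3 tick 0 v(2, 3): F5 above A4
  -> R4 @ bar 3 tick 0 v(0, 2): B3/F5 TT untreated
  -> R4 @ bar 3 tick 0 v(0, 3): B3/A4 m7 untreated
  -> R3 @ bar 3 tick 1 v(2, 3): F5 above A4
  -> R3 @ bar 3 tick 2 v(2, 3): F5 above A4
  -> R3 @ bar 3 tick 3 v(2, 3): F5 above A4
  -> R3 @ bar 4 tick 0 v(2, 3): E5 above B4
  -> R4 @ bar 4 tick 0 v(0, 3): C4/B4 M7 untreated
  -> R3 @ bar 4 tick 1 v(2, 3): E5 above B4
  -> R3 @ bar 4 tick 2 v(2, 3): E5 above B4
  -> R3 @ bar 4 tick 3 v(2, 3): E5 above B4
  -> R2 @ bar 5 tick 0 v(0, 1): C4/A4 M6 -> E4/E5 P8 similar
  -> R3 @ bar 5 tick 0 v(1, 2): E5 above D5
  -> R4 @ bar 5 tick 0 v(0, 2): E4/D5 m7 untreated
  -> R4 @ bar 5 tick 0 v(0, 3): E4/F5 m2 untreated
  -> R7 @ bar 5 tick 0 v(3,): B4->F5 leap 6st
  -> R3 @ bar 5 tick 1 v(1, 2): E5 above D5
  -> R3 @ bar 5 tick 2 v(1, 2): E5 above D5
  -> R3 @ bar 5 tick 3 v(1, 2): E5 above D5
  -> R2 @ bar 6 tick 0 v(1, 2): E5/D5 M2 -> E4/B4 P5 similar
  -> R2 @ bar 6 tick 0 v(1, 3): E5/F5 m2 -> E4/B4 P5 similar
  -> R2 @ bar 6 tick 0 v(2, 3): D5/F5 m3 -> B4/B4 P1 similar
  -> R7 @ bar 6 tick 0 v(3,): F5->B4 leap 6st
  -> R1 @ bar 7 tick 0 v(1, 2): E4/B4 P5 -> A4/E5 P5 similar
  -> R1 @ bar 7 tick 0 v(1, 3): E4/B4 P5 -> A4/E5 P5 similar
  -> R1 @ bar 7 tick 0 v(2, 3): B4/B4 P1 -> E5/E5 P1 similar
  -> R2 @ bar 7 tick 0 v(0, 1): G3/E4 M6 -> A3/A4 P8 similar
  -> R2 @ bar 7 tick 0 v(0, 2): G3/B4 M3 -> A3/E5 P5 similar
  -> R2 @ bar 7 tick 0 v(0, 3): G3/B4 M3 -> A3/E5 P5 similar

(1, 0, R1, (0, 1))
(1, 0, R1, (0, 2))
(1, 0, R1, (1, 2))
(1, 0, R3, (2, 3))
(1, 1, R3, (2, 3))
(1, 2, R3, (2, 3))
(1, 3, R3, (2, 3))
(2, 0, R3, (2, 3))
(2, 0, R4, (0, 1))
(2, 0, R4, (0, 3))
(2, 1, R3, (2, 3))
(2, 2, R3, (2, 3))
(2, 3, R3, (2, 3))
(3, 0, R3, (2, 3))
(3, 0, R4, (0, 2))
(3, 0, R4, (0, 3))
(3, 1, R3, (2, 3))
(3, 2, R3, (2, 3))
(3, 3, R3, (2, 3))
(4, 0, R3, (2, 3))
(4, 0, R4, (0, 3))
(4, 1, R3, (2, 3))
(4, 2, R3, (2, 3))
(4, 3, R3, (2, 3))
(5, 0, R2, (0, 1))
(5, 0, R3, (1, 2))
(5, 0, R4, (0, 2))
(5, 0, R4, (0, 3))
(5, 0, R7, (3,))
(5, 1, R3, (1, 2))
(5, 2, R3, (1, 2))
(5, 3, R3, (1, 2))
(6, 0, R2, (1, 2))
(6, 0, R2, (1, 3))
(6, 0, R2, (2, 3))
(6, 0, R7, (3,))
(7, 0, R1, (1, 2))
(7, 0, R1, (1, 3))
(7, 0, R1, (2, 3))
(7, 0, R2, (0, 1))
(7, 0, R2, (0, 2))
(7, 0, R2, (0, 3))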